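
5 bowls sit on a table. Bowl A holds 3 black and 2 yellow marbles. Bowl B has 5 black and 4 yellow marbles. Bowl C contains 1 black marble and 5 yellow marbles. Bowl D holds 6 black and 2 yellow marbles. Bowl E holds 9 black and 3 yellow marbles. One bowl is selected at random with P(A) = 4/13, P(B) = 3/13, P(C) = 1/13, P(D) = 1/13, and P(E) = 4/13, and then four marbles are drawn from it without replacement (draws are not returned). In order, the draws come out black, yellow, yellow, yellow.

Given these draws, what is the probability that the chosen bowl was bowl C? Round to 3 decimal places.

For each hypothesis, P(data | H) works out to: P(data | bowl A) = (3/5)(2/4)(1/3)(0/2) = 0; P(data | bowl B) = (5/9)(4/8)(3/7)(2/6) = 5/126; P(data | bowl C) = (1/6)(5/5)(4/4)(3/3) = 1/6; P(data | bowl D) = (6/8)(2/7)(1/6)(0/5) = 0; P(data | bowl E) = (9/12)(3/11)(2/10)(1/9) = 1/220.
The prior-weighted likelihoods are 4/13 · 0 = 0, 3/13 · 5/126 = 5/546, 1/13 · 1/6 = 1/78, 1/13 · 0 = 0, 4/13 · 1/220 = 1/715; with total 9/385.
By Bayes' rule, P(bowl C | data) = (1/78) / (9/385) = 385/702.

0.548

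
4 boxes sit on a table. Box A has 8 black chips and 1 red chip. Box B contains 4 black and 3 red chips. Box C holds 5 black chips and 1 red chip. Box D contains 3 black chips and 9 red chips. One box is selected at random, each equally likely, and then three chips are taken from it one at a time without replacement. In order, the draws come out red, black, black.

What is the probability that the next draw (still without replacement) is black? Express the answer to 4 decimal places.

0.7509

For each hypothesis, P(data | H) works out to: P(data | box A) = (1/9)(8/8)(7/7) = 0.11111; P(data | box B) = (3/7)(4/6)(3/5) = 0.17143; P(data | box C) = (1/6)(5/5)(4/4) = 0.16667; P(data | box D) = (9/12)(3/11)(2/10) = 0.040909.
The prior-weighted likelihoods are 1/4 · 0.11111 = 0.027778, 1/4 · 0.17143 = 0.042857, 1/4 · 0.16667 = 0.041667, 1/4 · 0.040909 = 0.010227; with total 0.12253.
Normalising, the posterior is P(box A | data) = 0.2267, P(box B | data) = 0.34977, P(box C | data) = 0.34006, P(box D | data) = 0.083468.
The predictive probability is P(black next | data) = (1)(0.2267) + (1/2)(0.34977) + (1)(0.34006) + (1/9)(0.083468) = 0.75092.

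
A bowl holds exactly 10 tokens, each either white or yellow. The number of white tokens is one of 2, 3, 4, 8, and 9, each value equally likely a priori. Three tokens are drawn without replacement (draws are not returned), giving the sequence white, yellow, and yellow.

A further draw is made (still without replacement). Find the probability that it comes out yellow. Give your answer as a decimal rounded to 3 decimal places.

For each hypothesis, P(data | H) works out to: P(data | r = 2) = (2/10)(8/9)(7/8) = 0.15556; P(data | r = 3) = (3/10)(7/9)(6/8) = 0.175; P(data | r = 4) = (4/10)(6/9)(5/8) = 0.16667; P(data | r = 8) = (8/10)(2/9)(1/8) = 0.022222; P(data | r = 9) = (9/10)(1/9)(0/8) = 0.
Multiplying each by its prior: 1/5 · 0.15556 = 0.031111, 1/5 · 0.175 = 0.035, 1/5 · 0.16667 = 0.033333, 1/5 · 0.022222 = 0.0044444, 1/5 · 0 = 0; summing to 0.10389.
The posterior is then P(r = 2 | data) = 0.29947, P(r = 3 | data) = 0.3369, P(r = 4 | data) = 0.32086, P(r = 8 | data) = 0.042781, P(r = 9 | data) = 0.
The predictive probability is P(yellow next | data) = (6/7)(0.29947) + (5/7)(0.3369) + (4/7)(0.32086) + (0)(0.042781) = 0.68067.

0.681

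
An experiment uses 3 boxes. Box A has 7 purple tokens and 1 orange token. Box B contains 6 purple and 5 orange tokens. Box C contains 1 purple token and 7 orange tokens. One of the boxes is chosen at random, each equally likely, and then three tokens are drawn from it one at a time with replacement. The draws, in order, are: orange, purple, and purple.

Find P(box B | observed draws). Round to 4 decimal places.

0.5529

The likelihood of the observed sequence under each hypothesis: P(data | box A) = (1/8)(7/8)(7/8) = 0.095703; P(data | box B) = (5/11)(6/11)(6/11) = 0.13524; P(data | box C) = (7/8)(1/8)(1/8) = 0.013672.
Weighting by the prior gives 1/3 · 0.095703 = 0.031901, 1/3 · 0.13524 = 0.045079, 1/3 · 0.013672 = 0.0045573; summing to 0.081537.
So P(box B | data) = (0.045079) / (0.081537) = 0.55286.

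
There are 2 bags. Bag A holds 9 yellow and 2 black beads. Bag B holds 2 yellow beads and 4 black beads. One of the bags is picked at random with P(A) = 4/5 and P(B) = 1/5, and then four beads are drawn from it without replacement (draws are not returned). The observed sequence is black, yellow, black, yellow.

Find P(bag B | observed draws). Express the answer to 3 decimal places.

0.478

Compute the likelihood of the observed sequence for each case: P(data | bag A) = (2/11)(9/10)(1/9)(8/8) = 1/55; P(data | bag B) = (4/6)(2/5)(3/4)(1/3) = 1/15.
Weighting by the prior gives 4/5 · 1/55 = 4/275, 1/5 · 1/15 = 1/75; with total 23/825.
By Bayes' rule, P(bag B | data) = (1/75) / (23/825) = 11/23.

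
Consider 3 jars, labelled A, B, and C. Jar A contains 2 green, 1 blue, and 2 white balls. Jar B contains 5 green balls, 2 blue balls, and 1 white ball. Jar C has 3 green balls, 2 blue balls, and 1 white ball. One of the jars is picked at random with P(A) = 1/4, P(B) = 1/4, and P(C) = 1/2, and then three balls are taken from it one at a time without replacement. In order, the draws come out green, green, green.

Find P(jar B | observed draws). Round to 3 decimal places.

0.641

Compute the likelihood of the observed sequence for each case: P(data | jar A) = (2/5)(1/4)(0/3) = 0; P(data | jar B) = (5/8)(4/7)(3/6) = 5/28; P(data | jar C) = (3/6)(2/5)(1/4) = 1/20.
The prior-weighted likelihoods are 1/4 · 0 = 0, 1/4 · 5/28 = 5/112, 1/2 · 1/20 = 1/40; these sum to 39/560.
Hence P(jar B | data) = (5/112) / (39/560) = 25/39.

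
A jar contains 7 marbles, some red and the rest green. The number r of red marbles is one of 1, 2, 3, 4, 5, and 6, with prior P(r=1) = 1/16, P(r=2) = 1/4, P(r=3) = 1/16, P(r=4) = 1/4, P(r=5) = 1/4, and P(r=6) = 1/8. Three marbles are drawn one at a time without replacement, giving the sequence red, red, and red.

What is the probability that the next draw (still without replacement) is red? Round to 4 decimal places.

Under each hypothesis, the probability of the observed sequence is: P(data | r = 1) = (1/7)(0/6) = 0; P(data | r = 2) = (2/7)(1/6)(0/5) = 0; P(data | r = 3) = (3/7)(2/6)(1/5) = 1/35; P(data | r = 4) = (4/7)(3/6)(2/5) = 4/35; P(data | r = 5) = (5/7)(4/6)(3/5) = 2/7; P(data | r = 6) = (6/7)(5/6)(4/5) = 4/7.
The prior-weighted likelihoods are 1/16 · 0 = 0, 1/4 · 0 = 0, 1/16 · 1/35 = 1/560, 1/4 · 4/35 = 1/35, 1/4 · 2/7 = 1/14, 1/8 · 4/7 = 1/14; these sum to 97/560.
Dividing through by the total gives posterior P(r = 1 | data) = 0, P(r = 2 | data) = 0, P(r = 3 | data) = 1/97, P(r = 4 | data) = 16/97, P(r = 5 | data) = 40/97, P(r = 6 | data) = 40/97.
So P(red next | data) = Σ P(red next | H) P(H | data) = (0)(1/97) + (1/4)(16/97) + (1/2)(40/97) + (3/4)(40/97) = 54/97.

0.5567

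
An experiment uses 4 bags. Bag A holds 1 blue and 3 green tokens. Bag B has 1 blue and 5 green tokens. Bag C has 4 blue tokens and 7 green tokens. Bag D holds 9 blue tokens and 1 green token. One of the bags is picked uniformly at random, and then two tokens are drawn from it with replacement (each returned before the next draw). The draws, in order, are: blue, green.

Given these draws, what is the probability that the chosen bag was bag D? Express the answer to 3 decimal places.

0.139

The likelihood of the observed sequence under each hypothesis: P(data | bag A) = (1/4)(3/4) = 0.1875; P(data | bag B) = (1/6)(5/6) = 0.13889; P(data | bag C) = (4/11)(7/11) = 0.2314; P(data | bag D) = (9/10)(1/10) = 0.09.
The prior-weighted likelihoods are 1/4 · 0.1875 = 0.046875, 1/4 · 0.13889 = 0.034722, 1/4 · 0.2314 = 0.057851, 1/4 · 0.09 = 0.0225; these sum to 0.16195.
Therefore the posterior P(bag D | data) = (0.0225) / (0.16195) = 0.13893.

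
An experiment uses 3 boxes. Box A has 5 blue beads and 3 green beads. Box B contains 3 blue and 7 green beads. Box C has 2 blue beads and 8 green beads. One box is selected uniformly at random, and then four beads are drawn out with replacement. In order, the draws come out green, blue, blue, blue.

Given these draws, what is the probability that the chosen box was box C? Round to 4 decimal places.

Compute the likelihood of the observed sequence for each case: P(data | box A) = (3/8)(5/8)(5/8)(5/8) = 0.091553; P(data | box B) = (7/10)(3/10)(3/10)(3/10) = 0.0189; P(data | box C) = (8/10)(2/10)(2/10)(2/10) = 0.0064.
Multiplying each by its prior: 1/3 · 0.091553 = 0.030518, 1/3 · 0.0189 = 0.0063, 1/3 · 0.0064 = 0.0021333; these sum to 0.038951.
Hence P(box C | data) = (0.0021333) / (0.038951) = 0.05477.

0.0548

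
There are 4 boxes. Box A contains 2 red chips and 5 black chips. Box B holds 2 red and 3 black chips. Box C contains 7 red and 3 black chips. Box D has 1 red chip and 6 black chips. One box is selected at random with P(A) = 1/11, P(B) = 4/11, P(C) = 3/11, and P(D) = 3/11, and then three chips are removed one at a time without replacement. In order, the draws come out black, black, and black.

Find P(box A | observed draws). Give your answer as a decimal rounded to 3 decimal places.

0.118

Under each hypothesis, the probability of the observed sequence is: P(data | box A) = (5/7)(4/6)(3/5) = 2/7; P(data | box B) = (3/5)(2/4)(1/3) = 1/10; P(data | box C) = (3/10)(2/9)(1/8) = 1/120; P(data | box D) = (6/7)(5/6)(4/5) = 4/7.
The prior-weighted likelihoods are 1/11 · 2/7 = 2/77, 4/11 · 1/10 = 2/55, 3/11 · 1/120 = 1/440, 3/11 · 4/7 = 12/77; with total 97/440.
So P(box A | data) = (2/77) / (97/440) = 80/679.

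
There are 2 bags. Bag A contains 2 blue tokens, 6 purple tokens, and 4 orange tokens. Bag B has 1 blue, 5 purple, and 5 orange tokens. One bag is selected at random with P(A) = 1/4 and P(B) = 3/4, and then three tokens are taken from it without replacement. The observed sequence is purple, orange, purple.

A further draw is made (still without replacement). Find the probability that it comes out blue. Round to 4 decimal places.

0.1474

The likelihood of the observed sequence under each hypothesis: P(data | bag A) = (6/12)(4/11)(5/10) = 1/11; P(data | bag B) = (5/11)(5/10)(4/9) = 10/99.
The prior-weighted likelihoods are 1/4 · 1/11 = 1/44, 3/4 · 10/99 = 5/66; these sum to 13/132.
Normalising, the posterior is P(bag A | data) = 3/13, P(bag B | data) = 10/13.
So P(blue next | data) = Σ P(blue next | H) P(H | data) = (2/9)(3/13) + (1/8)(10/13) = 23/156.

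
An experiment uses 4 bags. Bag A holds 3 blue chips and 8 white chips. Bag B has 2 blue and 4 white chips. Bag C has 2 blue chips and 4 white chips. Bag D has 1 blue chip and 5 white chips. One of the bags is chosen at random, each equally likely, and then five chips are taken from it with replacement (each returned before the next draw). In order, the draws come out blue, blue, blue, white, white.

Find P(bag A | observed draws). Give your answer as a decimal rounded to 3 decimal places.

Compute the likelihood of the observed sequence for each case: P(data | bag A) = (3/11)(3/11)(3/11)(8/11)(8/11) = 0.01073; P(data | bag B) = (2/6)(2/6)(2/6)(4/6)(4/6) = 0.016461; P(data | bag C) = (2/6)(2/6)(2/6)(4/6)(4/6) = 0.016461; P(data | bag D) = (1/6)(1/6)(1/6)(5/6)(5/6) = 0.003215.
Weighting by the prior gives 1/4 · 0.01073 = 0.0026824, 1/4 · 0.016461 = 0.0041152, 1/4 · 0.016461 = 0.0041152, 1/4 · 0.003215 = 0.00080376; with total 0.011717.
By Bayes' rule, P(bag A | data) = (0.0026824) / (0.011717) = 0.22894.

0.229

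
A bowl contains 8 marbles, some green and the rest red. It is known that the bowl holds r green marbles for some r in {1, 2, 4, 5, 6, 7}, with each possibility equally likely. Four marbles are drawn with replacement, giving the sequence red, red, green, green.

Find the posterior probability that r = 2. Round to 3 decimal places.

0.166

For each hypothesis, P(data | H) works out to: P(data | r = 1) = (7/8)(7/8)(1/8)(1/8) = 0.011963; P(data | r = 2) = (6/8)(6/8)(2/8)(2/8) = 0.035156; P(data | r = 4) = (4/8)(4/8)(4/8)(4/8) = 0.0625; P(data | r = 5) = (3/8)(3/8)(5/8)(5/8) = 0.054932; P(data | r = 6) = (2/8)(2/8)(6/8)(6/8) = 0.035156; P(data | r = 7) = (1/8)(1/8)(7/8)(7/8) = 0.011963.
Multiplying each by its prior: 1/6 · 0.011963 = 0.0019938, 1/6 · 0.035156 = 0.0058594, 1/6 · 0.0625 = 0.010417, 1/6 · 0.054932 = 0.0091553, 1/6 · 0.035156 = 0.0058594, 1/6 · 0.011963 = 0.0019938; summing to 0.035278.
So P(r = 2 | data) = (0.0058594) / (0.035278) = 0.16609.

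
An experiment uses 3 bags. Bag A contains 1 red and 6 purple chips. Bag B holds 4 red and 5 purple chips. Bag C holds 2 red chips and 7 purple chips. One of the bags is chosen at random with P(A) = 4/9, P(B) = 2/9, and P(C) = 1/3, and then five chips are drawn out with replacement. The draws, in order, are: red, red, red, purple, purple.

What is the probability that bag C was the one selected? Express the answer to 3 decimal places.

0.241

Compute the likelihood of the observed sequence for each case: P(data | bag A) = (1/7)(1/7)(1/7)(6/7)(6/7) = 0.002142; P(data | bag B) = (4/9)(4/9)(4/9)(5/9)(5/9) = 0.027096; P(data | bag C) = (2/9)(2/9)(2/9)(7/9)(7/9) = 0.0066386.
Multiplying each by its prior: 4/9 · 0.002142 = 0.00095198, 2/9 · 0.027096 = 0.0060214, 1/3 · 0.0066386 = 0.0022129; with total 0.0091862.
So P(bag C | data) = (0.0022129) / (0.0091862) = 0.24089.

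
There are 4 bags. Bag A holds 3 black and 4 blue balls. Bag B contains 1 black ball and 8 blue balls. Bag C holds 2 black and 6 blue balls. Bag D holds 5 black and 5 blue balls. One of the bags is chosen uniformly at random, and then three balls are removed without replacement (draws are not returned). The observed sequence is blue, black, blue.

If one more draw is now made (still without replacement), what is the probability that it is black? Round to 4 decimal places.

0.3347

The likelihood of the observed sequence under each hypothesis: P(data | bag A) = (4/7)(3/6)(3/5) = 6/35; P(data | bag B) = (8/9)(1/8)(7/7) = 1/9; P(data | bag C) = (6/8)(2/7)(5/6) = 5/28; P(data | bag D) = (5/10)(5/9)(4/8) = 5/36.
Multiplying each by its prior: 1/4 · 6/35 = 3/70, 1/4 · 1/9 = 1/36, 1/4 · 5/28 = 5/112, 1/4 · 5/36 = 5/144; summing to 3/20.
The posterior is then P(bag A | data) = 2/7, P(bag B | data) = 5/27, P(bag C | data) = 25/84, P(bag D | data) = 25/108.
The predictive probability is P(black next | data) = (1/2)(2/7) + (0)(5/27) + (1/5)(25/84) + (4/7)(25/108) = 253/756.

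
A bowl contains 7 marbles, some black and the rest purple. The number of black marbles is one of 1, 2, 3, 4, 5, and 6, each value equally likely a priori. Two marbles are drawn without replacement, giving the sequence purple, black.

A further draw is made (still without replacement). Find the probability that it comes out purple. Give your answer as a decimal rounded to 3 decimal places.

0.500

For each hypothesis, P(data | H) works out to: P(data | r = 1) = (6/7)(1/6) = 1/7; P(data | r = 2) = (5/7)(2/6) = 5/21; P(data | r = 3) = (4/7)(3/6) = 2/7; P(data | r = 4) = (3/7)(4/6) = 2/7; P(data | r = 5) = (2/7)(5/6) = 5/21; P(data | r = 6) = (1/7)(6/6) = 1/7.
The prior-weighted likelihoods are 1/6 · 1/7 = 1/42, 1/6 · 5/21 = 5/126, 1/6 · 2/7 = 1/21, 1/6 · 2/7 = 1/21, 1/6 · 5/21 = 5/126, 1/6 · 1/7 = 1/42; these sum to 2/9.
The posterior is then P(r = 1 | data) = 3/28, P(r = 2 | data) = 5/28, P(r = 3 | data) = 3/14, P(r = 4 | data) = 3/14, P(r = 5 | data) = 5/28, P(r = 6 | data) = 3/28.
Averaging over the posterior, P(purple next | data) = (1)(3/28) + (4/5)(5/28) + (3/5)(3/14) + (2/5)(3/14) + (1/5)(5/28) + (0)(3/28) = 1/2.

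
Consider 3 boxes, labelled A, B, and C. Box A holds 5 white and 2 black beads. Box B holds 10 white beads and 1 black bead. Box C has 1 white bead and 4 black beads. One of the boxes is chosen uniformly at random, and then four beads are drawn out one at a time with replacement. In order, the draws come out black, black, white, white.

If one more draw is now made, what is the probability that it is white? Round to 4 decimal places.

0.5545

Under each hypothesis, the probability of the observed sequence is: P(data | box A) = (2/7)(2/7)(5/7)(5/7) = 0.041649; P(data | box B) = (1/11)(1/11)(10/11)(10/11) = 0.0068301; P(data | box C) = (4/5)(4/5)(1/5)(1/5) = 0.0256.
Multiplying each by its prior: 1/3 · 0.041649 = 0.013883, 1/3 · 0.0068301 = 0.0022767, 1/3 · 0.0256 = 0.0085333; with total 0.024693.
The posterior is then P(box A | data) = 0.56222, P(box B | data) = 0.0922, P(box C | data) = 0.34557.
The predictive probability is P(white next | data) = (5/7)(0.56222) + (10/11)(0.0922) + (1/5)(0.34557) = 0.55452.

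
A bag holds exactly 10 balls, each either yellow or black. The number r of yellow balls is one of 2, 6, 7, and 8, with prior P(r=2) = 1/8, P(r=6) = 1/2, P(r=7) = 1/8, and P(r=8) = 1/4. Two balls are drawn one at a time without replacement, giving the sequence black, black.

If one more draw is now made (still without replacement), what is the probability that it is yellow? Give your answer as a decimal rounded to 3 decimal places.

For each hypothesis, P(data | H) works out to: P(data | r = 2) = (8/10)(7/9) = 28/45; P(data | r = 6) = (4/10)(3/9) = 2/15; P(data | r = 7) = (3/10)(2/9) = 1/15; P(data | r = 8) = (2/10)(1/9) = 1/45.
The prior-weighted likelihoods are 1/8 · 28/45 = 7/90, 1/2 · 2/15 = 1/15, 1/8 · 1/15 = 1/120, 1/4 · 1/45 = 1/180; summing to 19/120.
Normalising, the posterior is P(r = 2 | data) = 28/57, P(r = 6 | data) = 8/19, P(r = 7 | data) = 1/19, P(r = 8 | data) = 2/57.
Averaging over the posterior, P(yellow next | data) = (1/4)(28/57) + (3/4)(8/19) + (7/8)(1/19) + (1)(2/57) = 79/152.

0.520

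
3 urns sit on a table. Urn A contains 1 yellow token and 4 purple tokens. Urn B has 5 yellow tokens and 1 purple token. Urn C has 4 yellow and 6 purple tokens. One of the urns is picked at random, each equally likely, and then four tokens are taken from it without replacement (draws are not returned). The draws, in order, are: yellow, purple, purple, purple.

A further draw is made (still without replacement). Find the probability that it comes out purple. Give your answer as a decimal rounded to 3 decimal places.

0.839

The likelihood of the observed sequence under each hypothesis: P(data | urn A) = (1/5)(4/4)(3/3)(2/2) = 1/5; P(data | urn B) = (5/6)(1/5)(0/4) = 0; P(data | urn C) = (4/10)(6/9)(5/8)(4/7) = 2/21.
Weighting by the prior gives 1/3 · 1/5 = 1/15, 1/3 · 0 = 0, 1/3 · 2/21 = 2/63; summing to 31/315.
Normalising, the posterior is P(urn A | data) = 21/31, P(urn B | data) = 0, P(urn C | data) = 10/31.
Averaging over the posterior, P(purple next | data) = (1)(21/31) + (1/2)(10/31) = 26/31.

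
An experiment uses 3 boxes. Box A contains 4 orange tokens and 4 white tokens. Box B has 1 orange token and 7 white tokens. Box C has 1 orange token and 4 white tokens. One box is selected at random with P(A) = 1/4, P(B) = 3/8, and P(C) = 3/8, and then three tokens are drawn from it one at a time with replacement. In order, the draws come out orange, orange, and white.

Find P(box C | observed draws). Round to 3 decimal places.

0.248

For each hypothesis, P(data | H) works out to: P(data | box A) = (4/8)(4/8)(4/8) = 0.125; P(data | box B) = (1/8)(1/8)(7/8) = 0.013672; P(data | box C) = (1/5)(1/5)(4/5) = 0.032.
The prior-weighted likelihoods are 1/4 · 0.125 = 0.03125, 3/8 · 0.013672 = 0.005127, 3/8 · 0.032 = 0.012; with total 0.048377.
By Bayes' rule, P(box C | data) = (0.012) / (0.048377) = 0.24805.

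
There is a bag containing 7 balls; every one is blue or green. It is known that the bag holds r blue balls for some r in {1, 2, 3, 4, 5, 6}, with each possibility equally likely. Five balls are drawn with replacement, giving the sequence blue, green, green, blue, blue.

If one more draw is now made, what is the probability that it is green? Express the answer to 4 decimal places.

For each hypothesis, P(data | H) works out to: P(data | r = 1) = (1/7)(6/7)(6/7)(1/7)(1/7) = 0.002142; P(data | r = 2) = (2/7)(5/7)(5/7)(2/7)(2/7) = 0.0119; P(data | r = 3) = (3/7)(4/7)(4/7)(3/7)(3/7) = 0.025704; P(data | r = 4) = (4/7)(3/7)(3/7)(4/7)(4/7) = 0.034271; P(data | r = 5) = (5/7)(2/7)(2/7)(5/7)(5/7) = 0.02975; P(data | r = 6) = (6/7)(1/7)(1/7)(6/7)(6/7) = 0.012852.
Weighting by the prior gives 1/6 · 0.002142 = 0.00035699, 1/6 · 0.0119 = 0.0019833, 1/6 · 0.025704 = 0.0042839, 1/6 · 0.034271 = 0.0057119, 1/6 · 0.02975 = 0.0049583, 1/6 · 0.012852 = 0.002142; with total 0.019436.
Dividing through by the total gives posterior P(r = 1 | data) = 0.018367, P(r = 2 | data) = 0.10204, P(r = 3 | data) = 0.22041, P(r = 4 | data) = 0.29388, P(r = 5 | data) = 0.2551, P(r = 6 | data) = 0.1102.
So P(green next | data) = Σ P(green next | H) P(H | data) = (6/7)(0.018367) + (5/7)(0.10204) + (4/7)(0.22041) + (3/7)(0.29388) + (2/7)(0.2551) + (1/7)(0.1102) = 0.42915.

0.4292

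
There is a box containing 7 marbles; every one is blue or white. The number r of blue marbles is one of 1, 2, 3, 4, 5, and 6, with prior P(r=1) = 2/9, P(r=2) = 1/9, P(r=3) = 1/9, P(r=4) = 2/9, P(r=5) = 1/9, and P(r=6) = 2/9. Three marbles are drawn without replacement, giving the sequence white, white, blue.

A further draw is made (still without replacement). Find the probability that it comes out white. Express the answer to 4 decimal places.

0.6186

Compute the likelihood of the observed sequence for each case: P(data | r = 1) = (6/7)(5/6)(1/5) = 1/7; P(data | r = 2) = (5/7)(4/6)(2/5) = 4/21; P(data | r = 3) = (4/7)(3/6)(3/5) = 6/35; P(data | r = 4) = (3/7)(2/6)(4/5) = 4/35; P(data | r = 5) = (2/7)(1/6)(5/5) = 1/21; P(data | r = 6) = (1/7)(0/6) = 0.
Multiplying each by its prior: 2/9 · 1/7 = 2/63, 1/9 · 4/21 = 4/189, 1/9 · 6/35 = 2/105, 2/9 · 4/35 = 8/315, 1/9 · 1/21 = 1/189, 2/9 · 0 = 0; these sum to 97/945.
The posterior is then P(r = 1 | data) = 30/97, P(r = 2 | data) = 20/97, P(r = 3 | data) = 18/97, P(r = 4 | data) = 24/97, P(r = 5 | data) = 5/97, P(r = 6 | data) = 0.
Averaging over the posterior, P(white next | data) = (1)(30/97) + (3/4)(20/97) + (1/2)(18/97) + (1/4)(24/97) + (0)(5/97) = 60/97.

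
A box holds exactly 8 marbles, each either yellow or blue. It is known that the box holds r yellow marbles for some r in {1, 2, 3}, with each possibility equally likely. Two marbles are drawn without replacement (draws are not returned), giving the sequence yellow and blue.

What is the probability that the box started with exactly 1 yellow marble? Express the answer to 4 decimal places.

For each hypothesis, P(data | H) works out to: P(data | r = 1) = (1/8)(7/7) = 1/8; P(data | r = 2) = (2/8)(6/7) = 3/14; P(data | r = 3) = (3/8)(5/7) = 15/56.
Multiplying each by its prior: 1/3 · 1/8 = 1/24, 1/3 · 3/14 = 1/14, 1/3 · 15/56 = 5/56; with total 17/84.
By Bayes' rule, P(r = 1 | data) = (1/24) / (17/84) = 7/34.

0.2059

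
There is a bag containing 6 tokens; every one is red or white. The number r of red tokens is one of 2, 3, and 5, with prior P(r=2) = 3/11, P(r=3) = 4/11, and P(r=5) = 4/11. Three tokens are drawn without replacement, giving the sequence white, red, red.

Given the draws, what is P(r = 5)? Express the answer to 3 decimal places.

The likelihood of the observed sequence under each hypothesis: P(data | r = 2) = (4/6)(2/5)(1/4) = 1/15; P(data | r = 3) = (3/6)(3/5)(2/4) = 3/20; P(data | r = 5) = (1/6)(5/5)(4/4) = 1/6.
Weighting by the prior gives 3/11 · 1/15 = 1/55, 4/11 · 3/20 = 3/55, 4/11 · 1/6 = 2/33; these sum to 2/15.
Hence P(r = 5 | data) = (2/33) / (2/15) = 5/11.

0.455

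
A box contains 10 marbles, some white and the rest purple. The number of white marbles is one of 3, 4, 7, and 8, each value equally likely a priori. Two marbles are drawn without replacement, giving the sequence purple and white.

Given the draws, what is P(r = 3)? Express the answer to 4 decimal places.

0.2561

The likelihood of the observed sequence under each hypothesis: P(data | r = 3) = (7/10)(3/9) = 7/30; P(data | r = 4) = (6/10)(4/9) = 4/15; P(data | r = 7) = (3/10)(7/9) = 7/30; P(data | r = 8) = (2/10)(8/9) = 8/45.
The prior-weighted likelihoods are 1/4 · 7/30 = 7/120, 1/4 · 4/15 = 1/15, 1/4 · 7/30 = 7/120, 1/4 · 8/45 = 2/45; with total 41/180.
By Bayes' rule, P(r = 3 | data) = (7/120) / (41/180) = 21/82.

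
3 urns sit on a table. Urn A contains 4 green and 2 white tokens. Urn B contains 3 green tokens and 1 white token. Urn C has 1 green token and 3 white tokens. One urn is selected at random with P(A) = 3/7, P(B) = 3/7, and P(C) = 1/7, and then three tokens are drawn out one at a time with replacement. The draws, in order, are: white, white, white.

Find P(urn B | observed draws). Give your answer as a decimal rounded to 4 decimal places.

0.0808

For each hypothesis, P(data | H) works out to: P(data | urn A) = (2/6)(2/6)(2/6) = 0.037037; P(data | urn B) = (1/4)(1/4)(1/4) = 0.015625; P(data | urn C) = (3/4)(3/4)(3/4) = 0.42188.
Weighting by the prior gives 3/7 · 0.037037 = 0.015873, 3/7 · 0.015625 = 0.0066964, 1/7 · 0.42188 = 0.060268; summing to 0.082837.
By Bayes' rule, P(urn B | data) = (0.0066964) / (0.082837) = 0.080838.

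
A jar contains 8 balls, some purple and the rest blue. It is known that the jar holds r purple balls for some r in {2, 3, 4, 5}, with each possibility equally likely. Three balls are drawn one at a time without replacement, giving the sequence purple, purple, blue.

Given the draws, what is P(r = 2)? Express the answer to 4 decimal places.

For each hypothesis, P(data | H) works out to: P(data | r = 2) = (2/8)(1/7)(6/6) = 1/28; P(data | r = 3) = (3/8)(2/7)(5/6) = 5/56; P(data | r = 4) = (4/8)(3/7)(4/6) = 1/7; P(data | r = 5) = (5/8)(4/7)(3/6) = 5/28.
Weighting by the prior gives 1/4 · 1/28 = 1/112, 1/4 · 5/56 = 5/224, 1/4 · 1/7 = 1/28, 1/4 · 5/28 = 5/112; summing to 25/224.
By Bayes' rule, P(r = 2 | data) = (1/112) / (25/224) = 2/25.

0.0800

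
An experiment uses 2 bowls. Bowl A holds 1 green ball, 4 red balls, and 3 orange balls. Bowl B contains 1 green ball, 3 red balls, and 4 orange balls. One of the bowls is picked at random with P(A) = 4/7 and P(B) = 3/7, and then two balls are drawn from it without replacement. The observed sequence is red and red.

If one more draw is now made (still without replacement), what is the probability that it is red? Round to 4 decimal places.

0.2879

For each hypothesis, P(data | H) works out to: P(data | bowl A) = (4/8)(3/7) = 3/14; P(data | bowl B) = (3/8)(2/7) = 3/28.
The prior-weighted likelihoods are 4/7 · 3/14 = 6/49, 3/7 · 3/28 = 9/196; with total 33/196.
The posterior is then P(bowl A | data) = 8/11, P(bowl B | data) = 3/11.
So P(red next | data) = Σ P(red next | H) P(H | data) = (1/3)(8/11) + (1/6)(3/11) = 19/66.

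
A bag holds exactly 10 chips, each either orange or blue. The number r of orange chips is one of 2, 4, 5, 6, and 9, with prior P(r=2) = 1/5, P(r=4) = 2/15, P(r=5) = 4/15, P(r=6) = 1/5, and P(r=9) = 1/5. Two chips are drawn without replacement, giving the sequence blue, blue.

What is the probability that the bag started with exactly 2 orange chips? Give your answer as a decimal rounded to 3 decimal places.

The likelihood of the observed sequence under each hypothesis: P(data | r = 2) = (8/10)(7/9) = 28/45; P(data | r = 4) = (6/10)(5/9) = 1/3; P(data | r = 5) = (5/10)(4/9) = 2/9; P(data | r = 6) = (4/10)(3/9) = 2/15; P(data | r = 9) = (1/10)(0/9) = 0.
The prior-weighted likelihoods are 1/5 · 28/45 = 28/225, 2/15 · 1/3 = 2/45, 4/15 · 2/9 = 8/135, 1/5 · 2/15 = 2/75, 1/5 · 0 = 0; with total 172/675.
So P(r = 2 | data) = (28/225) / (172/675) = 21/43.

0.488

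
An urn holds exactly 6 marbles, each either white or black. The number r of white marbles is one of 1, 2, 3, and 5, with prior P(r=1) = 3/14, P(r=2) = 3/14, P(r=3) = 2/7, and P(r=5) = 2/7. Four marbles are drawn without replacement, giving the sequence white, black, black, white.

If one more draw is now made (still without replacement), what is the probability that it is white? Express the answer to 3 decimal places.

0.333

For each hypothesis, P(data | H) works out to: P(data | r = 1) = (1/6)(5/5)(4/4)(0/3) = 0; P(data | r = 2) = (2/6)(4/5)(3/4)(1/3) = 1/15; P(data | r = 3) = (3/6)(3/5)(2/4)(2/3) = 1/10; P(data | r = 5) = (5/6)(1/5)(0/4) = 0.
Multiplying each by its prior: 3/14 · 0 = 0, 3/14 · 1/15 = 1/70, 2/7 · 1/10 = 1/35, 2/7 · 0 = 0; summing to 3/70.
Dividing through by the total gives posterior P(r = 1 | data) = 0, P(r = 2 | data) = 1/3, P(r = 3 | data) = 2/3, P(r = 5 | data) = 0.
So P(white next | data) = Σ P(white next | H) P(H | data) = (0)(1/3) + (1/2)(2/3) = 1/3.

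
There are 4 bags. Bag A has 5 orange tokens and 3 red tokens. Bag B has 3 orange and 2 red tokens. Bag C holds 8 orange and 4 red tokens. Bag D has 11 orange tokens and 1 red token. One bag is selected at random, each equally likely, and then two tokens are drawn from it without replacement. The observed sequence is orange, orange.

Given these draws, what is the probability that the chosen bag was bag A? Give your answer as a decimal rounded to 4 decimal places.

For each hypothesis, P(data | H) works out to: P(data | bag A) = (5/8)(4/7) = 0.35714; P(data | bag B) = (3/5)(2/4) = 0.3; P(data | bag C) = (8/12)(7/11) = 0.42424; P(data | bag D) = (11/12)(10/11) = 0.83333.
The prior-weighted likelihoods are 1/4 · 0.35714 = 0.089286, 1/4 · 0.3 = 0.075, 1/4 · 0.42424 = 0.10606, 1/4 · 0.83333 = 0.20833; summing to 0.47868.
Hence P(bag A | data) = (0.089286) / (0.47868) = 0.18652.

0.1865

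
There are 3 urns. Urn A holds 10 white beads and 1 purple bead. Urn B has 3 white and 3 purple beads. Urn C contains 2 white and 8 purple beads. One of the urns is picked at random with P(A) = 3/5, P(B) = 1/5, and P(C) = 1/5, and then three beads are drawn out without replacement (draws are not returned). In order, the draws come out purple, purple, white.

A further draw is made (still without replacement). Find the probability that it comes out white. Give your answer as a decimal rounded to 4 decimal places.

The likelihood of the observed sequence under each hypothesis: P(data | urn A) = (1/11)(0/10) = 0; P(data | urn B) = (3/6)(2/5)(3/4) = 3/20; P(data | urn C) = (8/10)(7/9)(2/8) = 7/45.
Weighting by the prior gives 3/5 · 0 = 0, 1/5 · 3/20 = 3/100, 1/5 · 7/45 = 7/225; these sum to 11/180.
The posterior is then P(urn A | data) = 0, P(urn B | data) = 27/55, P(urn C | data) = 28/55.
So P(white next | data) = Σ P(white next | H) P(H | data) = (2/3)(27/55) + (1/7)(28/55) = 2/5.

0.4000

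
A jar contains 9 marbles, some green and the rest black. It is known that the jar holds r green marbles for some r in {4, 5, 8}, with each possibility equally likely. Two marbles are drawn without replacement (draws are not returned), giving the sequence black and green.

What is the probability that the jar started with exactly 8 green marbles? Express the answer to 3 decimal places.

0.167

The likelihood of the observed sequence under each hypothesis: P(data | r = 4) = (5/9)(4/8) = 5/18; P(data | r = 5) = (4/9)(5/8) = 5/18; P(data | r = 8) = (1/9)(8/8) = 1/9.
Multiplying each by its prior: 1/3 · 5/18 = 5/54, 1/3 · 5/18 = 5/54, 1/3 · 1/9 = 1/27; summing to 2/9.
Hence P(r = 8 | data) = (1/27) / (2/9) = 1/6.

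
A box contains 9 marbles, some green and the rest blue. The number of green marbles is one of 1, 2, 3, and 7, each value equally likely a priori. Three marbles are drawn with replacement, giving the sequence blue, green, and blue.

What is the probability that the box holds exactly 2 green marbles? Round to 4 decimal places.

0.3289

Under each hypothesis, the probability of the observed sequence is: P(data | r = 1) = (8/9)(1/9)(8/9) = 0.087791; P(data | r = 2) = (7/9)(2/9)(7/9) = 0.13443; P(data | r = 3) = (6/9)(3/9)(6/9) = 0.14815; P(data | r = 7) = (2/9)(7/9)(2/9) = 0.038409.
Weighting by the prior gives 1/4 · 0.087791 = 0.021948, 1/4 · 0.13443 = 0.033608, 1/4 · 0.14815 = 0.037037, 1/4 · 0.038409 = 0.0096022; summing to 0.10219.
Hence P(r = 2 | data) = (0.033608) / (0.10219) = 0.32886.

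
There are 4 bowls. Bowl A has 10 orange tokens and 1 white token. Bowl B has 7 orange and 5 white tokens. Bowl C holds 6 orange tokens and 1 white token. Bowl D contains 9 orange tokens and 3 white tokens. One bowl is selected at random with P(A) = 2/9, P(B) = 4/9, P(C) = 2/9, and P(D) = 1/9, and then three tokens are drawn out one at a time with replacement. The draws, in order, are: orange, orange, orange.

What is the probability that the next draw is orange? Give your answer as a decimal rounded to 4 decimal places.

Compute the likelihood of the observed sequence for each case: P(data | bowl A) = (10/11)(10/11)(10/11) = 0.75131; P(data | bowl B) = (7/12)(7/12)(7/12) = 0.1985; P(data | bowl C) = (6/7)(6/7)(6/7) = 0.62974; P(data | bowl D) = (9/12)(9/12)(9/12) = 0.42188.
Weighting by the prior gives 2/9 · 0.75131 = 0.16696, 4/9 · 0.1985 = 0.08822, 2/9 · 0.62974 = 0.13994, 1/9 · 0.42188 = 0.046875; these sum to 0.442.
Dividing through by the total gives posterior P(bowl A | data) = 0.37774, P(bowl B | data) = 0.1996, P(bowl C | data) = 0.31661, P(bowl D | data) = 0.10605.
So P(orange next | data) = Σ P(orange next | H) P(H | data) = (10/11)(0.37774) + (7/12)(0.1996) + (6/7)(0.31661) + (3/4)(0.10605) = 0.81075.

0.8108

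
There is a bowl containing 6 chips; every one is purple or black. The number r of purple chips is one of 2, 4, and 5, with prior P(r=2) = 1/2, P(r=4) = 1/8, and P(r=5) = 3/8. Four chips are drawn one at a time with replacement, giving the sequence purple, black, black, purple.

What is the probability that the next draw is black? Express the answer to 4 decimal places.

0.5177

Under each hypothesis, the probability of the observed sequence is: P(data | r = 2) = (2/6)(4/6)(4/6)(2/6) = 0.049383; P(data | r = 4) = (4/6)(2/6)(2/6)(4/6) = 0.049383; P(data | r = 5) = (5/6)(1/6)(1/6)(5/6) = 0.01929.
The prior-weighted likelihoods are 1/2 · 0.049383 = 0.024691, 1/8 · 0.049383 = 0.0061728, 3/8 · 0.01929 = 0.0072338; these sum to 0.038098.
Dividing through by the total gives posterior P(r = 2 | data) = 0.6481, P(r = 4 | data) = 0.16203, P(r = 5 | data) = 0.18987.
So P(black next | data) = Σ P(black next | H) P(H | data) = (2/3)(0.6481) + (1/3)(0.16203) + (1/6)(0.18987) = 0.51772.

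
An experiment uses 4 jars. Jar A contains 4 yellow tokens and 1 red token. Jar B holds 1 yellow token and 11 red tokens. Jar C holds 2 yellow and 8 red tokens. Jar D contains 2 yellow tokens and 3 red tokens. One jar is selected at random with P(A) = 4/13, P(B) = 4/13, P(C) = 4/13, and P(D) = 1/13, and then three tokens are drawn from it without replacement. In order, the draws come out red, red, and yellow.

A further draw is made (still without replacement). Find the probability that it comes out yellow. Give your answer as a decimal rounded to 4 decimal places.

0.1635

For each hypothesis, P(data | H) works out to: P(data | jar A) = (1/5)(0/4) = 0; P(data | jar B) = (11/12)(10/11)(1/10) = 1/12; P(data | jar C) = (8/10)(7/9)(2/8) = 7/45; P(data | jar D) = (3/5)(2/4)(2/3) = 1/5.
Weighting by the prior gives 4/13 · 0 = 0, 4/13 · 1/12 = 1/39, 4/13 · 7/45 = 28/585, 1/13 · 1/5 = 1/65; these sum to 4/45.
Dividing through by the total gives posterior P(jar A | data) = 0, P(jar B | data) = 15/52, P(jar C | data) = 7/13, P(jar D | data) = 9/52.
Averaging over the posterior, P(yellow next | data) = (0)(15/52) + (1/7)(7/13) + (1/2)(9/52) = 17/104.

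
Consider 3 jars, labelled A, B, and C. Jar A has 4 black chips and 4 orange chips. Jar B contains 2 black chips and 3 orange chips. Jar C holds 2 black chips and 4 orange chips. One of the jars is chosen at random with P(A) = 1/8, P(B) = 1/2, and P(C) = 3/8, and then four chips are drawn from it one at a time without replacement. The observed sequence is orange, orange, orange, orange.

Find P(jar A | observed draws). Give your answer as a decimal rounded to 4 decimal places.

0.0667

For each hypothesis, P(data | H) works out to: P(data | jar A) = (4/8)(3/7)(2/6)(1/5) = 1/70; P(data | jar B) = (3/5)(2/4)(1/3)(0/2) = 0; P(data | jar C) = (4/6)(3/5)(2/4)(1/3) = 1/15.
Weighting by the prior gives 1/8 · 1/70 = 1/560, 1/2 · 0 = 0, 3/8 · 1/15 = 1/40; with total 3/112.
Hence P(jar A | data) = (1/560) / (3/112) = 1/15.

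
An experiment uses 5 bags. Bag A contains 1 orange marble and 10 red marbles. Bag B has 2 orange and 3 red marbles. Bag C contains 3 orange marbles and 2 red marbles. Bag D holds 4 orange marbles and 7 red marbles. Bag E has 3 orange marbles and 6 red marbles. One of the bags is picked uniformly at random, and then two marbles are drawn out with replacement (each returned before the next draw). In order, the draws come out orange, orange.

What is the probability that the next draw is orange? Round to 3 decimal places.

0.474

For each hypothesis, P(data | H) works out to: P(data | bag A) = (1/11)(1/11) = 0.0082645; P(data | bag B) = (2/5)(2/5) = 0.16; P(data | bag C) = (3/5)(3/5) = 0.36; P(data | bag D) = (4/11)(4/11) = 0.13223; P(data | bag E) = (3/9)(3/9) = 0.11111.
Weighting by the prior gives 1/5 · 0.0082645 = 0.0016529, 1/5 · 0.16 = 0.032, 1/5 · 0.36 = 0.072, 1/5 · 0.13223 = 0.026446, 1/5 · 0.11111 = 0.022222; with total 0.15432.
Normalising, the posterior is P(bag A | data) = 0.010711, P(bag B | data) = 0.20736, P(bag C | data) = 0.46656, P(bag D | data) = 0.17137, P(bag E | data) = 0.144.
So P(orange next | data) = Σ P(orange next | H) P(H | data) = (1/11)(0.010711) + (2/5)(0.20736) + (3/5)(0.46656) + (4/11)(0.17137) + (1/3)(0.144) = 0.47417.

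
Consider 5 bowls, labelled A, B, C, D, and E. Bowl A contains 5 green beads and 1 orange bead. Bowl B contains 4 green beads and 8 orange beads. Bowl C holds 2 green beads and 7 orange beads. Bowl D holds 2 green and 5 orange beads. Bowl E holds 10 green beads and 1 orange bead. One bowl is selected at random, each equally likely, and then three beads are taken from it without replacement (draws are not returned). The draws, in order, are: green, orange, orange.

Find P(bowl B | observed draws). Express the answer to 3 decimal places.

For each hypothesis, P(data | H) works out to: P(data | bowl A) = (5/6)(1/5)(0/4) = 0; P(data | bowl B) = (4/12)(8/11)(7/10) = 0.1697; P(data | bowl C) = (2/9)(7/8)(6/7) = 0.16667; P(data | bowl D) = (2/7)(5/6)(4/5) = 0.19048; P(data | bowl E) = (10/11)(1/10)(0/9) = 0.
The prior-weighted likelihoods are 1/5 · 0 = 0, 1/5 · 0.1697 = 0.033939, 1/5 · 0.16667 = 0.033333, 1/5 · 0.19048 = 0.038095, 1/5 · 0 = 0; summing to 0.10537.
So P(bowl B | data) = (0.033939) / (0.10537) = 0.3221.

0.322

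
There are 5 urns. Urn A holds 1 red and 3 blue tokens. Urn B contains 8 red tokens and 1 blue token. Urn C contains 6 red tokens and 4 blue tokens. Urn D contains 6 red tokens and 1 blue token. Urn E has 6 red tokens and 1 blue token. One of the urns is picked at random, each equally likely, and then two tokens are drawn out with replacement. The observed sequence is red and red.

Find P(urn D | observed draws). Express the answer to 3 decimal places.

0.274

Under each hypothesis, the probability of the observed sequence is: P(data | urn A) = (1/4)(1/4) = 0.0625; P(data | urn B) = (8/9)(8/9) = 0.79012; P(data | urn C) = (6/10)(6/10) = 0.36; P(data | urn D) = (6/7)(6/7) = 0.73469; P(data | urn E) = (6/7)(6/7) = 0.73469.
Weighting by the prior gives 1/5 · 0.0625 = 0.0125, 1/5 · 0.79012 = 0.15802, 1/5 · 0.36 = 0.072, 1/5 · 0.73469 = 0.14694, 1/5 · 0.73469 = 0.14694; these sum to 0.5364.
Therefore the posterior P(urn D | data) = (0.14694) / (0.5364) = 0.27393.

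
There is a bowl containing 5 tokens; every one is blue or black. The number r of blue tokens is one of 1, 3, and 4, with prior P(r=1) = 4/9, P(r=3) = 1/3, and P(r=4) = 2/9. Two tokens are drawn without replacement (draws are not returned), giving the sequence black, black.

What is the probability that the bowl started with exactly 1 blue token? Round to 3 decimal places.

0.889

For each hypothesis, P(data | H) works out to: P(data | r = 1) = (4/5)(3/4) = 3/5; P(data | r = 3) = (2/5)(1/4) = 1/10; P(data | r = 4) = (1/5)(0/4) = 0.
The prior-weighted likelihoods are 4/9 · 3/5 = 4/15, 1/3 · 1/10 = 1/30, 2/9 · 0 = 0; summing to 3/10.
So P(r = 1 | data) = (4/15) / (3/10) = 8/9.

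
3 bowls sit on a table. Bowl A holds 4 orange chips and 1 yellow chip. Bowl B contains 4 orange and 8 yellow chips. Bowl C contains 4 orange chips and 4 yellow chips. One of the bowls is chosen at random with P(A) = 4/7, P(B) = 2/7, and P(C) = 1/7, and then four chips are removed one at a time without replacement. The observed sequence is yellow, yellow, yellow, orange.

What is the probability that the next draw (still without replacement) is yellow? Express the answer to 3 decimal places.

0.549

For each hypothesis, P(data | H) works out to: P(data | bowl A) = (1/5)(0/4) = 0; P(data | bowl B) = (8/12)(7/11)(6/10)(4/9) = 0.11313; P(data | bowl C) = (4/8)(3/7)(2/6)(4/5) = 0.057143.
The prior-weighted likelihoods are 4/7 · 0 = 0, 2/7 · 0.11313 = 0.032323, 1/7 · 0.057143 = 0.0081633; summing to 0.040486.
Normalising, the posterior is P(bowl A | data) = 0, P(bowl B | data) = 0.79837, P(bowl C | data) = 0.20163.
The predictive probability is P(yellow next | data) = (5/8)(0.79837) + (1/4)(0.20163) = 0.54939.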